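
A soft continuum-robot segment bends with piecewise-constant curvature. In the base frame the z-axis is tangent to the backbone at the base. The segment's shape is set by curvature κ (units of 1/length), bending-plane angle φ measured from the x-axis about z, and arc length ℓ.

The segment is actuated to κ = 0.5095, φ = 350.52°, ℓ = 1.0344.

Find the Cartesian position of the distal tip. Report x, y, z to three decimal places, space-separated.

0.263 -0.044 0.987

θ = κ·ℓ = 0.5095 × 1.0344 = 0.52703 rad
ρ = (1 − cos θ)/κ = (1 − 0.86431)/0.5095 = 0.26633
z = sin θ / κ = 0.50297/0.5095 = 0.98718
x = ρ cos φ = 0.26633 × cos(350.52°) = 0.26269
y = ρ sin φ = 0.26633 × sin(350.52°) = -0.04386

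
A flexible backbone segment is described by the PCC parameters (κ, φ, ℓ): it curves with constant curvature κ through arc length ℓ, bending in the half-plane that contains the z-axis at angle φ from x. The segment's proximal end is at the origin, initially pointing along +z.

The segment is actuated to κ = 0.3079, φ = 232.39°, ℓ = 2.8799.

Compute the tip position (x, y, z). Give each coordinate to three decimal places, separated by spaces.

θ = κ·ℓ = 0.3079 × 2.8799 = 0.88672 rad
ρ = (1 − cos θ)/κ = (1 − 0.63196)/0.3079 = 1.19533
z = sin θ / κ = 0.77500/0.3079 = 2.51706
x = ρ cos φ = 1.19533 × cos(232.39°) = -0.72949
y = ρ sin φ = 1.19533 × sin(232.39°) = -0.94692

-0.729 -0.947 2.517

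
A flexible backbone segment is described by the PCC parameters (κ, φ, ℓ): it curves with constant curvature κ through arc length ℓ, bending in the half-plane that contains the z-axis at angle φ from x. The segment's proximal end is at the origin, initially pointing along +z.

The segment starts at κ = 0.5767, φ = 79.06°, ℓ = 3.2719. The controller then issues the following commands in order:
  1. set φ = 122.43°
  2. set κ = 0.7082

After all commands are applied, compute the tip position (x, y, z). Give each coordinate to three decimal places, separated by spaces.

initial: κ=0.5767, φ=79.06°, ℓ=3.2719
cmd 1: set φ=122.43° → (κ,φ,ℓ)=(0.5767,122.43°,3.2719) → tip=(-1.2190,1.9186,1.6481)
cmd 2: set κ=0.7082 → (κ,φ,ℓ)=(0.7082,122.43°,3.2719) → tip=(-1.2714,2.0010,1.0367)

-1.271 2.001 1.037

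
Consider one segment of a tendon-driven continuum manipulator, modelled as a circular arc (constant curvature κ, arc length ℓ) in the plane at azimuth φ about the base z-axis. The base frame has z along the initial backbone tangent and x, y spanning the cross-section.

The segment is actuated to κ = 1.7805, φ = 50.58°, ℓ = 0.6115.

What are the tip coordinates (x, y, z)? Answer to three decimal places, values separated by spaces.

θ = κ·ℓ = 1.7805 × 0.6115 = 1.08878 rad
ρ = (1 − cos θ)/κ = (1 − 0.46357)/1.7805 = 0.30128
z = sin θ / κ = 0.88606/1.7805 = 0.49765
x = ρ cos φ = 0.30128 × cos(50.58°) = 0.19131
y = ρ sin φ = 0.30128 × sin(50.58°) = 0.23274

0.191 0.233 0.498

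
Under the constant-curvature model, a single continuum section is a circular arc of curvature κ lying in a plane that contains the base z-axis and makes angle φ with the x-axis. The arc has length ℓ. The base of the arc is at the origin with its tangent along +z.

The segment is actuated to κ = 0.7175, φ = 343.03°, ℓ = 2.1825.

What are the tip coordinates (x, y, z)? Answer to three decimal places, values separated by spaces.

1.327 -0.405 1.394

θ = κ·ℓ = 0.7175 × 2.1825 = 1.56594 rad
ρ = (1 − cos θ)/κ = (1 − 0.00485)/0.7175 = 1.38697
z = sin θ / κ = 0.99999/0.7175 = 1.39371
x = ρ cos φ = 1.38697 × cos(343.03°) = 1.32657
y = ρ sin φ = 1.38697 × sin(343.03°) = -0.40481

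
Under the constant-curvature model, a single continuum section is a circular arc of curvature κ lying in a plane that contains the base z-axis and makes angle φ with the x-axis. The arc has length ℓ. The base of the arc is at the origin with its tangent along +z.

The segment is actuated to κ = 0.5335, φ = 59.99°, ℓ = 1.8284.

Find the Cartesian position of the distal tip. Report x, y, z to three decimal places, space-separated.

0.412 0.713 1.552

θ = κ·ℓ = 0.5335 × 1.8284 = 0.97545 rad
ρ = (1 − cos θ)/κ = (1 − 0.56079)/0.5335 = 0.82325
z = sin θ / κ = 0.82796/0.5335 = 1.55193
x = ρ cos φ = 0.82325 × cos(59.99°) = 0.41175
y = ρ sin φ = 0.82325 × sin(59.99°) = 0.71289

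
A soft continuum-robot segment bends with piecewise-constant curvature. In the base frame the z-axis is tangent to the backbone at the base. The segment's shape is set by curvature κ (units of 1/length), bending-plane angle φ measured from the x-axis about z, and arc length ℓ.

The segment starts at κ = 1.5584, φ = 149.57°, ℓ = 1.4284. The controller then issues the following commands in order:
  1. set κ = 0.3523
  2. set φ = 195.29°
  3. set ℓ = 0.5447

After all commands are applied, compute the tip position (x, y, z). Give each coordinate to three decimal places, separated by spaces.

initial: κ=1.5584, φ=149.57°, ℓ=1.4284
cmd 1: set κ=0.3523 → (κ,φ,ℓ)=(0.3523,149.57°,1.4284) → tip=(-0.3034,0.1782,1.3689)
cmd 2: set φ=195.29° → (κ,φ,ℓ)=(0.3523,195.29°,1.4284) → tip=(-0.3394,-0.0928,1.3689)
cmd 3: set ℓ=0.5447 → (κ,φ,ℓ)=(0.3523,195.29°,0.5447) → tip=(-0.0503,-0.0137,0.5414)

-0.050 -0.014 0.541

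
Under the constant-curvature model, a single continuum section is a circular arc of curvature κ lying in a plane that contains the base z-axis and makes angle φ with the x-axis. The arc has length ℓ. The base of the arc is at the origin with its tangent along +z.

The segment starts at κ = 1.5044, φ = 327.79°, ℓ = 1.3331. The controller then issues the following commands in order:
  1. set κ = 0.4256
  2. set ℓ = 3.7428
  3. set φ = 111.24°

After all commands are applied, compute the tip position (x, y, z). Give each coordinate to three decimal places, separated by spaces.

-0.870 2.238 2.349

initial: κ=1.5044, φ=327.79°, ℓ=1.3331
cmd 1: set κ=0.4256 → (κ,φ,ℓ)=(0.4256,327.79°,1.3331) → tip=(0.3115,-0.1962,1.2627)
cmd 2: set ℓ=3.7428 → (κ,φ,ℓ)=(0.4256,327.79°,3.7428) → tip=(2.0320,-1.2801,2.3490)
cmd 3: set φ=111.24° → (κ,φ,ℓ)=(0.4256,111.24°,3.7428) → tip=(-0.8701,2.2385,2.3490)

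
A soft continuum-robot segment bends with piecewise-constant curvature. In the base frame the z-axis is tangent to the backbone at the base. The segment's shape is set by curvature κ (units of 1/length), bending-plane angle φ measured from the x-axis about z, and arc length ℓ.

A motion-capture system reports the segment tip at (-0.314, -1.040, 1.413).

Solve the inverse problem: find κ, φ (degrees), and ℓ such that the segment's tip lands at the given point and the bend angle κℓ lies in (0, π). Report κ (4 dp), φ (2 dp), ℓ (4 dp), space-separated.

ρ = √(x²+y²) = √(-0.314² + -1.040²) = 1.08637
φ = atan2(y, x) mod 360° = atan2(-1.040, -0.314) = 253.1997°
|p|² = ρ² + z² = 1.08637² + 1.413² = 3.17677
κ = 2ρ / |p|² = 2×1.08637 / 3.17677 = 0.68395
θ = 2·atan2(ρ, z) = 2·atan2(1.08637, 1.413) = 1.31090 rad
ℓ = θ/κ = 1.31090/0.68395 = 1.91667

0.6839 253.20 1.9167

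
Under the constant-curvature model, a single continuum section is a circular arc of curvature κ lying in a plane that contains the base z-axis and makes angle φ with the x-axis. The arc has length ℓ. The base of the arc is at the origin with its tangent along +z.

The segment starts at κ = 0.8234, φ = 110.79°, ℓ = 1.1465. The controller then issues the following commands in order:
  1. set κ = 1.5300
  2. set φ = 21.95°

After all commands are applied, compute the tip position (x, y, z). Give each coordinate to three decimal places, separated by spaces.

0.717 0.289 0.643

initial: κ=0.8234, φ=110.79°, ℓ=1.1465
cmd 1: set κ=1.5300 → (κ,φ,ℓ)=(1.5300,110.79°,1.1465) → tip=(-0.2743,0.7224,0.6426)
cmd 2: set φ=21.95° → (κ,φ,ℓ)=(1.5300,21.95°,1.1465) → tip=(0.7167,0.2889,0.6426)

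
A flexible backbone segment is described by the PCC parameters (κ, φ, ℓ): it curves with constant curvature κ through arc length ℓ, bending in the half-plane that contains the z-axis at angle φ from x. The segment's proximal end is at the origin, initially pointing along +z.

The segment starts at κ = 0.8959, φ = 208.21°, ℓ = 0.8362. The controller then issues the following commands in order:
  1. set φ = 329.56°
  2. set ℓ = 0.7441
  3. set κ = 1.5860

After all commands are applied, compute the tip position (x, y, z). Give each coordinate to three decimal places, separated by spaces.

initial: κ=0.8959, φ=208.21°, ℓ=0.8362
cmd 1: set φ=329.56° → (κ,φ,ℓ)=(0.8959,329.56°,0.8362) → tip=(0.2577,-0.1514,0.7601)
cmd 2: set ℓ=0.7441 → (κ,φ,ℓ)=(0.8959,329.56°,0.7441) → tip=(0.2060,-0.1211,0.6902)
cmd 3: set κ=1.5860 → (κ,φ,ℓ)=(1.5860,329.56°,0.7441) → tip=(0.3366,-0.1978,0.5830)

0.337 -0.198 0.583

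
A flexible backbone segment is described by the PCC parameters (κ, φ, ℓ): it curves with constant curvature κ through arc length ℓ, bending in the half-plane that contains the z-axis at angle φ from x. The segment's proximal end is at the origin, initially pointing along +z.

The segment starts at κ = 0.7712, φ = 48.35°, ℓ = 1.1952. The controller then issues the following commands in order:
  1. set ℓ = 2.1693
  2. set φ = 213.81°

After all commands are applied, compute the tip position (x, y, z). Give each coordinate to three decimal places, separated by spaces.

initial: κ=0.7712, φ=48.35°, ℓ=1.1952
cmd 1: set ℓ=2.1693 → (κ,φ,ℓ)=(0.7712,48.35°,2.1693) → tip=(0.9496,1.0677,1.2899)
cmd 2: set φ=213.81° → (κ,φ,ℓ)=(0.7712,213.81°,2.1693) → tip=(-1.1873,-0.7951,1.2899)

-1.187 -0.795 1.290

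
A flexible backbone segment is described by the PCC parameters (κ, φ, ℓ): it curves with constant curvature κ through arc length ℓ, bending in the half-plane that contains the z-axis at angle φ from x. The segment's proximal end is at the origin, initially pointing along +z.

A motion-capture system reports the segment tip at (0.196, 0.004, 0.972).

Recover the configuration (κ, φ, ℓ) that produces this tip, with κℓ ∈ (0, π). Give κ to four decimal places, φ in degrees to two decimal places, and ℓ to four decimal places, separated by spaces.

ρ = √(x²+y²) = √(0.196² + 0.004²) = 0.19604
φ = atan2(y, x) mod 360° = atan2(0.004, 0.196) = 1.1691°
|p|² = ρ² + z² = 0.19604² + 0.972² = 0.98322
κ = 2ρ / |p|² = 2×0.19604 / 0.98322 = 0.39877
θ = 2·atan2(ρ, z) = 2·atan2(0.19604, 0.972) = 0.39804 rad
ℓ = θ/κ = 0.39804/0.39877 = 0.99815

0.3988 1.17 0.9981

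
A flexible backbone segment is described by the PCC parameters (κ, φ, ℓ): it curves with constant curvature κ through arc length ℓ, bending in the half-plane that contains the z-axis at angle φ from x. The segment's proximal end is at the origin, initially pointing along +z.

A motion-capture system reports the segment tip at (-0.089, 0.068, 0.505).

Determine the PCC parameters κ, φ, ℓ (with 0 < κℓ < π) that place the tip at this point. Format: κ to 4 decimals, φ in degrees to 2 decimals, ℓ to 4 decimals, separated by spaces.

ρ = √(x²+y²) = √(-0.089² + 0.068²) = 0.11200
φ = atan2(y, x) mod 360° = atan2(0.068, -0.089) = 142.6185°
|p|² = ρ² + z² = 0.11200² + 0.505² = 0.26757
κ = 2ρ / |p|² = 2×0.11200 / 0.26757 = 0.83720
θ = 2·atan2(ρ, z) = 2·atan2(0.11200, 0.505) = 0.43652 rad
ℓ = θ/κ = 0.43652/0.83720 = 0.52140

0.8372 142.62 0.5214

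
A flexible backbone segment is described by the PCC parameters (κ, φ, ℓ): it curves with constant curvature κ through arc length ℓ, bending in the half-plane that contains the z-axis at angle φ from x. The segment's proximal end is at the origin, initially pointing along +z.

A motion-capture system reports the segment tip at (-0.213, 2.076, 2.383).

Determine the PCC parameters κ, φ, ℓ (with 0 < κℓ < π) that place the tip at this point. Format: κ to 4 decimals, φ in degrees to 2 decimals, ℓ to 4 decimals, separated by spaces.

ρ = √(x²+y²) = √(-0.213² + 2.076²) = 2.08690
φ = atan2(y, x) mod 360° = atan2(2.076, -0.213) = 95.8581°
|p|² = ρ² + z² = 2.08690² + 2.383² = 10.03383
κ = 2ρ / |p|² = 2×2.08690 / 10.03383 = 0.41597
θ = 2·atan2(ρ, z) = 2·atan2(2.08690, 2.383) = 1.43850 rad
ℓ = θ/κ = 1.43850/0.41597 = 3.45817

0.4160 95.86 3.4582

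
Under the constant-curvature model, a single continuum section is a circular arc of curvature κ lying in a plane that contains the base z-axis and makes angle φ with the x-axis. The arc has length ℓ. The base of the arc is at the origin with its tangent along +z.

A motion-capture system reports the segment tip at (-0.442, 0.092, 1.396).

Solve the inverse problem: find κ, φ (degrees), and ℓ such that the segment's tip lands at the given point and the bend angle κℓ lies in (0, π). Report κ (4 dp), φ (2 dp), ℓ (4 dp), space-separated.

0.4195 168.24 1.4914

ρ = √(x²+y²) = √(-0.442² + 0.092²) = 0.45147
φ = atan2(y, x) mod 360° = atan2(0.092, -0.442) = 168.2421°
|p|² = ρ² + z² = 0.45147² + 1.396² = 2.15264
κ = 2ρ / |p|² = 2×0.45147 / 2.15264 = 0.41946
θ = 2·atan2(ρ, z) = 2·atan2(0.45147, 1.396) = 0.62558 rad
ℓ = θ/κ = 0.62558/0.41946 = 1.49139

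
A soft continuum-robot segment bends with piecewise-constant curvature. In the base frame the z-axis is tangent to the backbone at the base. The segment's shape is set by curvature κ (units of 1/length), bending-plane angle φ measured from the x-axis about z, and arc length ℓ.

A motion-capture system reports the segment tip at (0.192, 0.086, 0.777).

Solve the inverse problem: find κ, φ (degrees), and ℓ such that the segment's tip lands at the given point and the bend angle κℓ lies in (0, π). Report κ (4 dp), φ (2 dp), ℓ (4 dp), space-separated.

0.6493 24.13 0.8144

ρ = √(x²+y²) = √(0.192² + 0.086²) = 0.21038
φ = atan2(y, x) mod 360° = atan2(0.086, 0.192) = 24.1284°
|p|² = ρ² + z² = 0.21038² + 0.777² = 0.64799
κ = 2ρ / |p|² = 2×0.21038 / 0.64799 = 0.64933
θ = 2·atan2(ρ, z) = 2·atan2(0.21038, 0.777) = 0.52884 rad
ℓ = θ/κ = 0.52884/0.64933 = 0.81444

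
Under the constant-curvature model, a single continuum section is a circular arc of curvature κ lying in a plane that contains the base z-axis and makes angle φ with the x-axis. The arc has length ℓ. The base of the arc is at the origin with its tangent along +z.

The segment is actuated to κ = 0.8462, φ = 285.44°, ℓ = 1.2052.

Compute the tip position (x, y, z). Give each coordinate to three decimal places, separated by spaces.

θ = κ·ℓ = 0.8462 × 1.2052 = 1.01984 rad
ρ = (1 − cos θ)/κ = (1 − 0.52350)/0.8462 = 0.56310
z = sin θ / κ = 0.85202/0.8462 = 1.00688
x = ρ cos φ = 0.56310 × cos(285.44°) = 0.14991
y = ρ sin φ = 0.56310 × sin(285.44°) = -0.54278

0.150 -0.543 1.007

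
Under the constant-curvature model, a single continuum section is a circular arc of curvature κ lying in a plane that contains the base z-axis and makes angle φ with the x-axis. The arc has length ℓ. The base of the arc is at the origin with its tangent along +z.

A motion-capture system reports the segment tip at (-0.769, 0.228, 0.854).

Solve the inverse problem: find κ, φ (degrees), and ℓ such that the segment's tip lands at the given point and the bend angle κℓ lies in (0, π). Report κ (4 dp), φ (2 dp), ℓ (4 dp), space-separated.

ρ = √(x²+y²) = √(-0.769² + 0.228²) = 0.80209
φ = atan2(y, x) mod 360° = atan2(0.228, -0.769) = 163.4855°
|p|² = ρ² + z² = 0.80209² + 0.854² = 1.37266
κ = 2ρ / |p|² = 2×0.80209 / 1.37266 = 1.16866
θ = 2·atan2(ρ, z) = 2·atan2(0.80209, 0.854) = 1.50812 rad
ℓ = θ/κ = 1.50812/1.16866 = 1.29047

1.1687 163.49 1.2905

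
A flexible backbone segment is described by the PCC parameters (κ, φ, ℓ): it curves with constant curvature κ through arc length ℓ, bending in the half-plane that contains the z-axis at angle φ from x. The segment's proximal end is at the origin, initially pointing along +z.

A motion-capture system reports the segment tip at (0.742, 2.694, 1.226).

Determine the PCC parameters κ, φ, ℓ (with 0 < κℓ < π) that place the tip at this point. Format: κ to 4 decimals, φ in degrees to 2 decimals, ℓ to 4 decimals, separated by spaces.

ρ = √(x²+y²) = √(0.742² + 2.694²) = 2.79432
φ = atan2(y, x) mod 360° = atan2(2.694, 0.742) = 74.6010°
|p|² = ρ² + z² = 2.79432² + 1.226² = 9.31128
κ = 2ρ / |p|² = 2×2.79432 / 9.31128 = 0.60020
θ = 2·atan2(ρ, z) = 2·atan2(2.79432, 1.226) = 2.31468 rad
ℓ = θ/κ = 2.31468/0.60020 = 3.85651

0.6002 74.60 3.8565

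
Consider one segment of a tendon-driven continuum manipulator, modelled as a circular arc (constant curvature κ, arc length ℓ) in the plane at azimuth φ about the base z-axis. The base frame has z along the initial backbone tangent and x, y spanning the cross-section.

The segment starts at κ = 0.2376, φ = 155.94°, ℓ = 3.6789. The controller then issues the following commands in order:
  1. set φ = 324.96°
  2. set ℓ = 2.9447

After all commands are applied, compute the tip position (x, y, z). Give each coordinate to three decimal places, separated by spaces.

initial: κ=0.2376, φ=155.94°, ℓ=3.6789
cmd 1: set φ=324.96° → (κ,φ,ℓ)=(0.2376,324.96°,3.6789) → tip=(1.2347,-0.8659,3.2280)
cmd 2: set ℓ=2.9447 → (κ,φ,ℓ)=(0.2376,324.96°,2.9447) → tip=(0.8096,-0.5677,2.7103)

0.810 -0.568 2.710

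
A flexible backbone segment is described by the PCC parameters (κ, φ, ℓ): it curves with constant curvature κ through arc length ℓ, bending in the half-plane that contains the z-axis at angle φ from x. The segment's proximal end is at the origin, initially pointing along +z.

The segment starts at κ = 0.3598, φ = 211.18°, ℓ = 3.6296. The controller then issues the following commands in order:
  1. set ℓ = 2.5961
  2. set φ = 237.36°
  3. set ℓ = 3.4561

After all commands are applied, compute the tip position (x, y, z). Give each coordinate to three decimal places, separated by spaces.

initial: κ=0.3598, φ=211.18°, ℓ=3.6296
cmd 1: set ℓ=2.5961 → (κ,φ,ℓ)=(0.3598,211.18°,2.5961) → tip=(-0.9641,-0.5834,2.2347)
cmd 2: set φ=237.36° → (κ,φ,ℓ)=(0.3598,237.36°,2.5961) → tip=(-0.6078,-0.9489,2.2347)
cmd 3: set ℓ=3.4561 → (κ,φ,ℓ)=(0.3598,237.36°,3.4561) → tip=(-1.0171,-1.5880,2.6318)

-1.017 -1.588 2.632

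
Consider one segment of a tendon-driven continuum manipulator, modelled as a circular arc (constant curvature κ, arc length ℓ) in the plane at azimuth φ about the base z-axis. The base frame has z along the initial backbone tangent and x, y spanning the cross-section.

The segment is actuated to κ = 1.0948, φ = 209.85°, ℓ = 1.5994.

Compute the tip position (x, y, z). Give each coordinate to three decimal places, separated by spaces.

-0.934 -0.536 0.899

θ = κ·ℓ = 1.0948 × 1.5994 = 1.75102 rad
ρ = (1 − cos θ)/κ = (1 − -0.17925)/1.0948 = 1.07714
z = sin θ / κ = 0.98380/1.0948 = 0.89861
x = ρ cos φ = 1.07714 × cos(209.85°) = -0.93424
y = ρ sin φ = 1.07714 × sin(209.85°) = -0.53613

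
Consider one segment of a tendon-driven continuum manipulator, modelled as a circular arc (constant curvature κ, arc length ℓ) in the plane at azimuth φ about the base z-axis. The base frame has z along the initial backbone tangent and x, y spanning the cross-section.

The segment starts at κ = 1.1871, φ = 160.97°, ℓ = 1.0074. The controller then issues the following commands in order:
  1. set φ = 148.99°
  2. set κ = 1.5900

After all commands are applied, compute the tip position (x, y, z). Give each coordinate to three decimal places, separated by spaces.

-0.556 0.334 0.629

initial: κ=1.1871, φ=160.97°, ℓ=1.0074
cmd 1: set φ=148.99° → (κ,φ,ℓ)=(1.1871,148.99°,1.0074) → tip=(-0.4576,0.2751,0.7839)
cmd 2: set κ=1.5900 → (κ,φ,ℓ)=(1.5900,148.99°,1.0074) → tip=(-0.5557,0.3341,0.6286)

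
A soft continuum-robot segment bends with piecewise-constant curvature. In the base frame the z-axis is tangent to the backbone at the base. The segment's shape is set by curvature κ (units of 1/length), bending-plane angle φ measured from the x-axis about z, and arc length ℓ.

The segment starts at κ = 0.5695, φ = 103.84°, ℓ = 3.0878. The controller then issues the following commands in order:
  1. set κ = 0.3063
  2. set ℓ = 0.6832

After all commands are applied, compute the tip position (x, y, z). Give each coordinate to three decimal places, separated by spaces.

-0.017 0.069 0.678

initial: κ=0.5695, φ=103.84°, ℓ=3.0878
cmd 1: set κ=0.3063 → (κ,φ,ℓ)=(0.3063,103.84°,3.0878) → tip=(-0.3240,1.3152,2.6476)
cmd 2: set ℓ=0.6832 → (κ,φ,ℓ)=(0.3063,103.84°,0.6832) → tip=(-0.0170,0.0692,0.6782)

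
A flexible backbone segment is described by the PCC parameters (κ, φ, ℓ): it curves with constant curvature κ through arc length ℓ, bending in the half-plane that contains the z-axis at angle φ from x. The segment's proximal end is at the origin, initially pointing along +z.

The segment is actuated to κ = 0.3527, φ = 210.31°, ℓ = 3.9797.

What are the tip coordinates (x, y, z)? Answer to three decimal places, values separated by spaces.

-2.040 -1.193 2.796

θ = κ·ℓ = 0.3527 × 3.9797 = 1.40364 rad
ρ = (1 − cos θ)/κ = (1 − 0.16638)/0.3527 = 2.36354
z = sin θ / κ = 0.98606/0.3527 = 2.79575
x = ρ cos φ = 2.36354 × cos(210.31°) = -2.04046
y = ρ sin φ = 2.36354 × sin(210.31°) = -1.19283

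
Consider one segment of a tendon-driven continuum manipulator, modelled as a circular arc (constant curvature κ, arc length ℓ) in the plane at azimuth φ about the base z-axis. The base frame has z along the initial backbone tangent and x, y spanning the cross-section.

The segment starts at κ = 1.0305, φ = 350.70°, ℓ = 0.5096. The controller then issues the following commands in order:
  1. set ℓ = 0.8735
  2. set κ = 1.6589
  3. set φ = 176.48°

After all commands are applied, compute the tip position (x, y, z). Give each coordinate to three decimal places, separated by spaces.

-0.529 0.033 0.598

initial: κ=1.0305, φ=350.70°, ℓ=0.5096
cmd 1: set ℓ=0.8735 → (κ,φ,ℓ)=(1.0305,350.70°,0.8735) → tip=(0.3625,-0.0594,0.7602)
cmd 2: set κ=1.6589 → (κ,φ,ℓ)=(1.6589,350.70°,0.8735) → tip=(0.5226,-0.0856,0.5983)
cmd 3: set φ=176.48° → (κ,φ,ℓ)=(1.6589,176.48°,0.8735) → tip=(-0.5286,0.0325,0.5983)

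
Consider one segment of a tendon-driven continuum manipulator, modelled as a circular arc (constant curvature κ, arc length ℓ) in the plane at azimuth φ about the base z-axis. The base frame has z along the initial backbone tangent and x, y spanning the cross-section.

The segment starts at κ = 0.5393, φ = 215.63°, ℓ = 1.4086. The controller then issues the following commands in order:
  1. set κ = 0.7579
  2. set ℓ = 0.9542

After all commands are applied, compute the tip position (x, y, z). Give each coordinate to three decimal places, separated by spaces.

-0.268 -0.192 0.873

initial: κ=0.5393, φ=215.63°, ℓ=1.4086
cmd 1: set κ=0.7579 → (κ,φ,ℓ)=(0.7579,215.63°,1.4086) → tip=(-0.5553,-0.3980,1.1559)
cmd 2: set ℓ=0.9542 → (κ,φ,ℓ)=(0.7579,215.63°,0.9542) → tip=(-0.2684,-0.1924,0.8732)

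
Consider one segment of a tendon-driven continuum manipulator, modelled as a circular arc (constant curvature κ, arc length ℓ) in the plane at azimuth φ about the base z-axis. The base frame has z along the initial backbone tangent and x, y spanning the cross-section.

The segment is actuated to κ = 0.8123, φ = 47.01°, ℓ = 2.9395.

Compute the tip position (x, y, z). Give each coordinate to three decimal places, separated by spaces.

1.451 1.557 0.843

θ = κ·ℓ = 0.8123 × 2.9395 = 2.38776 rad
ρ = (1 − cos θ)/κ = (1 − -0.72907)/0.8123 = 2.12861
z = sin θ / κ = 0.68444/0.8123 = 0.84260
x = ρ cos φ = 2.12861 × cos(47.01°) = 1.45144
y = ρ sin φ = 2.12861 × sin(47.01°) = 1.55702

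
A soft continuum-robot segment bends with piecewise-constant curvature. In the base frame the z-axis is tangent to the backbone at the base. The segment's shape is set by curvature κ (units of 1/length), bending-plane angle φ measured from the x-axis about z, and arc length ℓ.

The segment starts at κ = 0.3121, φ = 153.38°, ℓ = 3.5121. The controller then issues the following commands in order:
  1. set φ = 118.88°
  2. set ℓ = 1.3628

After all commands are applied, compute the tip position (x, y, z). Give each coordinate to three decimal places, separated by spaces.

initial: κ=0.3121, φ=153.38°, ℓ=3.5121
cmd 1: set φ=118.88° → (κ,φ,ℓ)=(0.3121,118.88°,3.5121) → tip=(-0.8402,1.5233,2.8499)
cmd 2: set ℓ=1.3628 → (κ,φ,ℓ)=(0.3121,118.88°,1.3628) → tip=(-0.1379,0.2500,1.3221)

-0.138 0.250 1.322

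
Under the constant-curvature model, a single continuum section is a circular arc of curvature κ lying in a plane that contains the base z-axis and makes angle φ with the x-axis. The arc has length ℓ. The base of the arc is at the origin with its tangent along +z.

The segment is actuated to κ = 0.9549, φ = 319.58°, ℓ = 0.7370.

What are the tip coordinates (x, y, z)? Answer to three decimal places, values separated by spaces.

0.189 -0.161 0.678

θ = κ·ℓ = 0.9549 × 0.7370 = 0.70376 rad
ρ = (1 − cos θ)/κ = (1 − 0.76241)/0.9549 = 0.24881
z = sin θ / κ = 0.64709/0.9549 = 0.67765
x = ρ cos φ = 0.24881 × cos(319.58°) = 0.18942
y = ρ sin φ = 0.24881 × sin(319.58°) = -0.16132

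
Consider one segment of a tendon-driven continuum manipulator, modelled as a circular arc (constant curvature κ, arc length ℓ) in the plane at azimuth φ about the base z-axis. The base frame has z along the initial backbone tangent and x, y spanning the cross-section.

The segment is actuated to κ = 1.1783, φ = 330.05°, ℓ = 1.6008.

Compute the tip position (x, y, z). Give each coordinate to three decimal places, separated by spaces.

0.963 -0.555 0.807

θ = κ·ℓ = 1.1783 × 1.6008 = 1.88622 rad
ρ = (1 − cos θ)/κ = (1 − -0.31022)/1.1783 = 1.11196
z = sin θ / κ = 0.95066/1.1783 = 0.80681
x = ρ cos φ = 1.11196 × cos(330.05°) = 0.96347
y = ρ sin φ = 1.11196 × sin(330.05°) = -0.55514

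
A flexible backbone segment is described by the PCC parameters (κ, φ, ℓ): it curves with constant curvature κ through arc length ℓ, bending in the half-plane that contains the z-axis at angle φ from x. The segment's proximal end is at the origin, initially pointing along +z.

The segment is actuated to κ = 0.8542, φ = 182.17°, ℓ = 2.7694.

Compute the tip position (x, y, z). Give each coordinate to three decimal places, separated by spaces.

-2.005 -0.076 0.820

θ = κ·ℓ = 0.8542 × 2.7694 = 2.36562 rad
ρ = (1 − cos θ)/κ = (1 − -0.71374)/0.8542 = 2.00625
z = sin θ / κ = 0.70041/0.8542 = 0.81996
x = ρ cos φ = 2.00625 × cos(182.17°) = -2.00481
y = ρ sin φ = 2.00625 × sin(182.17°) = -0.07597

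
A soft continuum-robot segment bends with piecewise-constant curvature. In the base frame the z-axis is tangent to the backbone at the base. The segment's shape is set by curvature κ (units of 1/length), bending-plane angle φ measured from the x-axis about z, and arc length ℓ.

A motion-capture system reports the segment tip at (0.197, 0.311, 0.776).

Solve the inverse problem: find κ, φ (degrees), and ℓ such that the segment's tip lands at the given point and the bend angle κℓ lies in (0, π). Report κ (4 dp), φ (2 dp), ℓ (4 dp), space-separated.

0.9981 57.65 0.8876

ρ = √(x²+y²) = √(0.197² + 0.311²) = 0.36814
φ = atan2(y, x) mod 360° = atan2(0.311, 0.197) = 57.6482°
|p|² = ρ² + z² = 0.36814² + 0.776² = 0.73771
κ = 2ρ / |p|² = 2×0.36814 / 0.73771 = 0.99808
θ = 2·atan2(ρ, z) = 2·atan2(0.36814, 0.776) = 0.88594 rad
ℓ = θ/κ = 0.88594/0.99808 = 0.88764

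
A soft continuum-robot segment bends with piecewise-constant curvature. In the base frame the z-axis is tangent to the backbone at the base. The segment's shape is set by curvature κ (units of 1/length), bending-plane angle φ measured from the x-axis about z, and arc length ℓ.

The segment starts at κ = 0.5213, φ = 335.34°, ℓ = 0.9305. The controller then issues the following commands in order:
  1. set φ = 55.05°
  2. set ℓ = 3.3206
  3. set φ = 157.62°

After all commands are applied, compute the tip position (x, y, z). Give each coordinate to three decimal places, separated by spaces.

-2.057 0.847 1.894

initial: κ=0.5213, φ=335.34°, ℓ=0.9305
cmd 1: set φ=55.05° → (κ,φ,ℓ)=(0.5213,55.05°,0.9305) → tip=(0.1268,0.1814,0.8944)
cmd 2: set ℓ=3.3206 → (κ,φ,ℓ)=(0.5213,55.05°,3.3206) → tip=(1.2742,1.8232,1.8937)
cmd 3: set φ=157.62° → (κ,φ,ℓ)=(0.5213,157.62°,3.3206) → tip=(-2.0568,0.8469,1.8937)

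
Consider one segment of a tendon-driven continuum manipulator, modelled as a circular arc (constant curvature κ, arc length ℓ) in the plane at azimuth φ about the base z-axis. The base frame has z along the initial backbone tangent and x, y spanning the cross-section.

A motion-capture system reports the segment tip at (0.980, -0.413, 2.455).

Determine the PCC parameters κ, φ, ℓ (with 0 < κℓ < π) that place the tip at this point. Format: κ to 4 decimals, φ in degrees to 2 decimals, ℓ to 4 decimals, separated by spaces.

0.2971 337.15 2.7514

ρ = √(x²+y²) = √(0.980² + -0.413²) = 1.06347
φ = atan2(y, x) mod 360° = atan2(-0.413, 0.980) = 337.1481°
|p|² = ρ² + z² = 1.06347² + 2.455² = 7.15799
κ = 2ρ / |p|² = 2×1.06347 / 7.15799 = 0.29714
θ = 2·atan2(ρ, z) = 2·atan2(1.06347, 2.455) = 0.81757 rad
ℓ = θ/κ = 0.81757/0.29714 = 2.75143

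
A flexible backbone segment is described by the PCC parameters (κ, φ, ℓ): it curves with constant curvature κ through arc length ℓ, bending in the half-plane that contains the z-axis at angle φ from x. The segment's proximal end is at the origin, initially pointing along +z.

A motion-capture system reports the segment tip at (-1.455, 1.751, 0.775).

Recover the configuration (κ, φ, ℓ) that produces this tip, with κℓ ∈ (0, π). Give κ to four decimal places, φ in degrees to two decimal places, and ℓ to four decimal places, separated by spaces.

ρ = √(x²+y²) = √(-1.455² + 1.751²) = 2.27663
φ = atan2(y, x) mod 360° = atan2(1.751, -1.455) = 129.7250°
|p|² = ρ² + z² = 2.27663² + 0.775² = 5.78365
κ = 2ρ / |p|² = 2×2.27663 / 5.78365 = 0.78726
θ = 2·atan2(ρ, z) = 2·atan2(2.27663, 0.775) = 2.48537 rad
ℓ = θ/κ = 2.48537/0.78726 = 3.15698

0.7873 129.73 3.1570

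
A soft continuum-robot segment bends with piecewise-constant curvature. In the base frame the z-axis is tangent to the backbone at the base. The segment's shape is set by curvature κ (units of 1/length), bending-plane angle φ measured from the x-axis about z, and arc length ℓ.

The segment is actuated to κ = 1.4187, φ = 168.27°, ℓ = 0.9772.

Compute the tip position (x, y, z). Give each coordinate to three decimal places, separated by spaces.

-0.564 0.117 0.693

θ = κ·ℓ = 1.4187 × 0.9772 = 1.38635 rad
ρ = (1 − cos θ)/κ = (1 − 0.18340)/1.4187 = 0.57560
z = sin θ / κ = 0.98304/1.4187 = 0.69292
x = ρ cos φ = 0.57560 × cos(168.27°) = -0.56358
y = ρ sin φ = 0.57560 × sin(168.27°) = 0.11702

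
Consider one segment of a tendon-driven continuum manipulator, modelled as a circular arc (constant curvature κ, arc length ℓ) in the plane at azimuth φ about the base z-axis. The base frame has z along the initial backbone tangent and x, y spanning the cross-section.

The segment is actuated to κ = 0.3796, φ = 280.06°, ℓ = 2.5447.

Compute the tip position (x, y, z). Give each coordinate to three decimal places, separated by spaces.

0.199 -1.119 2.167

θ = κ·ℓ = 0.3796 × 2.5447 = 0.96597 rad
ρ = (1 − cos θ)/κ = (1 − 0.56862)/0.3796 = 1.13640
z = sin θ / κ = 0.82260/0.3796 = 2.16702
x = ρ cos φ = 1.13640 × cos(280.06°) = 0.19851
y = ρ sin φ = 1.13640 × sin(280.06°) = -1.11893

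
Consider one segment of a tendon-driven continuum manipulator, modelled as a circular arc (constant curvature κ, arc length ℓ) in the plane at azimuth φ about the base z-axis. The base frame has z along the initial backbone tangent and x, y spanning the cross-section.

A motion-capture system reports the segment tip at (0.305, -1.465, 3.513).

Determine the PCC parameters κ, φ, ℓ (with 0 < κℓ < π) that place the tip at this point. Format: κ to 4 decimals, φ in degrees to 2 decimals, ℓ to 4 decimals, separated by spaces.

0.2053 281.76 3.9236

ρ = √(x²+y²) = √(0.305² + -1.465²) = 1.49641
φ = atan2(y, x) mod 360° = atan2(-1.465, 0.305) = 281.7605°
|p|² = ρ² + z² = 1.49641² + 3.513² = 14.58042
κ = 2ρ / |p|² = 2×1.49641 / 14.58042 = 0.20526
θ = 2·atan2(ρ, z) = 2·atan2(1.49641, 3.513) = 0.80537 rad
ℓ = θ/κ = 0.80537/0.20526 = 3.92362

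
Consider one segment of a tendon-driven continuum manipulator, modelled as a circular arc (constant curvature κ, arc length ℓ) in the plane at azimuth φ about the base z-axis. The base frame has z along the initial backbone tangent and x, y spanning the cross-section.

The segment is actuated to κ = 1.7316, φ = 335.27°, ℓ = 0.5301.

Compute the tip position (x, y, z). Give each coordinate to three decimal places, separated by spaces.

θ = κ·ℓ = 1.7316 × 0.5301 = 0.91792 rad
ρ = (1 − cos θ)/κ = (1 − 0.60747)/1.7316 = 0.22668
z = sin θ / κ = 0.79434/1.7316 = 0.45873
x = ρ cos φ = 0.22668 × cos(335.27°) = 0.20590
y = ρ sin φ = 0.22668 × sin(335.27°) = -0.09483

0.206 -0.095 0.459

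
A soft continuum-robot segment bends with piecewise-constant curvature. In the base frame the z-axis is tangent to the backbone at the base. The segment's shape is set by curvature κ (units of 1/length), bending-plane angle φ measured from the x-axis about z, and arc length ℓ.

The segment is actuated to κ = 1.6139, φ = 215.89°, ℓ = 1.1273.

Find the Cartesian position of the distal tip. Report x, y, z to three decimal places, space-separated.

-0.625 -0.453 0.601

θ = κ·ℓ = 1.6139 × 1.1273 = 1.81935 rad
ρ = (1 − cos θ)/κ = (1 − -0.24600)/1.6139 = 0.77204
z = sin θ / κ = 0.96927/1.6139 = 0.60058
x = ρ cos φ = 0.77204 × cos(215.89°) = -0.62547
y = ρ sin φ = 0.77204 × sin(215.89°) = -0.45260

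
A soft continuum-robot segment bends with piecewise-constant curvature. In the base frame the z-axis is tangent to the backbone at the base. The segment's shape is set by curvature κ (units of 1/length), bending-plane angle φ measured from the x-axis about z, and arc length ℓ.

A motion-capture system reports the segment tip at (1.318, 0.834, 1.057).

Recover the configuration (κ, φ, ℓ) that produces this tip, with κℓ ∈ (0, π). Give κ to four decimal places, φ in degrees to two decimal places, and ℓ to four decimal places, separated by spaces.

0.8787 32.32 2.2196

ρ = √(x²+y²) = √(1.318² + 0.834²) = 1.55971
φ = atan2(y, x) mod 360° = atan2(0.834, 1.318) = 32.3247°
|p|² = ρ² + z² = 1.55971² + 1.057² = 3.54993
κ = 2ρ / |p|² = 2×1.55971 / 3.54993 = 0.87872
θ = 2·atan2(ρ, z) = 2·atan2(1.55971, 1.057) = 1.95040 rad
ℓ = θ/κ = 1.95040/0.87872 = 2.21958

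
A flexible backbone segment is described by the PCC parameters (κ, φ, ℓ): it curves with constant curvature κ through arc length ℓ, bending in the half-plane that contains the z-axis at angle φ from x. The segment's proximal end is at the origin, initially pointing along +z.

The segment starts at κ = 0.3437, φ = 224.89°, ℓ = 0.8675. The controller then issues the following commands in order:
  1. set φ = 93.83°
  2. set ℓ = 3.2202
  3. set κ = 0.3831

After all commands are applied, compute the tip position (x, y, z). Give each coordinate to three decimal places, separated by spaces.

initial: κ=0.3437, φ=224.89°, ℓ=0.8675
cmd 1: set φ=93.83° → (κ,φ,ℓ)=(0.3437,93.83°,0.8675) → tip=(-0.0086,0.1281,0.8547)
cmd 2: set ℓ=3.2202 → (κ,φ,ℓ)=(0.3437,93.83°,3.2202) → tip=(-0.1074,1.6038,2.6019)
cmd 3: set κ=0.3831 → (κ,φ,ℓ)=(0.3831,93.83°,3.2202) → tip=(-0.1167,1.7429,2.4633)

-0.117 1.743 2.463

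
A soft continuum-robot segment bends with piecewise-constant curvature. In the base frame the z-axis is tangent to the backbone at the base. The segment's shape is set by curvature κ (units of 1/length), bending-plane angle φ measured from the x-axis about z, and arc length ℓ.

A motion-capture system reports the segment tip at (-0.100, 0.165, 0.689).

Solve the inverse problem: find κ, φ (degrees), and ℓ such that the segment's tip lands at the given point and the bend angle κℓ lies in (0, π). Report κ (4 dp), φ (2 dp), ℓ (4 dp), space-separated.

0.7537 121.22 0.7245

ρ = √(x²+y²) = √(-0.100² + 0.165²) = 0.19294
φ = atan2(y, x) mod 360° = atan2(0.165, -0.100) = 121.2184°
|p|² = ρ² + z² = 0.19294² + 0.689² = 0.51195
κ = 2ρ / |p|² = 2×0.19294 / 0.51195 = 0.75374
θ = 2·atan2(ρ, z) = 2·atan2(0.19294, 0.689) = 0.54607 rad
ℓ = θ/κ = 0.54607/0.75374 = 0.72447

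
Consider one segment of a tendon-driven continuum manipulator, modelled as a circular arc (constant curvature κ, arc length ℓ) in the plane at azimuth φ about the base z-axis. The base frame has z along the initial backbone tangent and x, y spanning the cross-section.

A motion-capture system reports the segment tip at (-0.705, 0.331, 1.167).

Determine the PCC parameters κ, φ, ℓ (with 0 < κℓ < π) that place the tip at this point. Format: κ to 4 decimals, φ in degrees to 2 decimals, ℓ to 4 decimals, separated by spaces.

0.7913 154.85 1.4874

ρ = √(x²+y²) = √(-0.705² + 0.331²) = 0.77884
φ = atan2(y, x) mod 360° = atan2(0.331, -0.705) = 154.8498°
|p|² = ρ² + z² = 0.77884² + 1.167² = 1.96848
κ = 2ρ / |p|² = 2×0.77884 / 1.96848 = 0.79131
θ = 2·atan2(ρ, z) = 2·atan2(0.77884, 1.167) = 1.17700 rad
ℓ = θ/κ = 1.17700/0.79131 = 1.48740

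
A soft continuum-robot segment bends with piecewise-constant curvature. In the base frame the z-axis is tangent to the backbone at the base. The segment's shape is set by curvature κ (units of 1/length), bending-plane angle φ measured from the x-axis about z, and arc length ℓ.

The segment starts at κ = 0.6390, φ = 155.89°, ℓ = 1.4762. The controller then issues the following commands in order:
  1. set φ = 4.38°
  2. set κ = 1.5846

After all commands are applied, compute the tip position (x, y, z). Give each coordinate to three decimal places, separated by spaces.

initial: κ=0.6390, φ=155.89°, ℓ=1.4762
cmd 1: set φ=4.38° → (κ,φ,ℓ)=(0.6390,4.38°,1.4762) → tip=(0.6442,0.0493,1.2668)
cmd 2: set κ=1.5846 → (κ,φ,ℓ)=(1.5846,4.38°,1.4762) → tip=(1.0665,0.0817,0.4538)

1.067 0.082 0.454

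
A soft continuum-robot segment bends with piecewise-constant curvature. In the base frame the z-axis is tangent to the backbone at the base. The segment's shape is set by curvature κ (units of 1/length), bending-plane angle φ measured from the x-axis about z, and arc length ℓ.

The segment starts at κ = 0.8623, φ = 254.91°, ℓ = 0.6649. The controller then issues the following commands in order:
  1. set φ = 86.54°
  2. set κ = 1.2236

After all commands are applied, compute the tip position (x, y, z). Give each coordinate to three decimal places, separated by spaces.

initial: κ=0.8623, φ=254.91°, ℓ=0.6649
cmd 1: set φ=86.54° → (κ,φ,ℓ)=(0.8623,86.54°,0.6649) → tip=(0.0112,0.1851,0.6291)
cmd 2: set κ=1.2236 → (κ,φ,ℓ)=(1.2236,86.54°,0.6649) → tip=(0.0154,0.2554,0.5939)

0.015 0.255 0.594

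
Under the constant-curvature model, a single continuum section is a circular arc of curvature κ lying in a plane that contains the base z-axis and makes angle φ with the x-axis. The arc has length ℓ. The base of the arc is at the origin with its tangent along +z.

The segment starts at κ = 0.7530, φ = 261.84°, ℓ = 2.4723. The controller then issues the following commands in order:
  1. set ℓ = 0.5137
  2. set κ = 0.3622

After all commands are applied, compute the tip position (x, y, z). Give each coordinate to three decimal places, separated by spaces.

initial: κ=0.7530, φ=261.84°, ℓ=2.4723
cmd 1: set ℓ=0.5137 → (κ,φ,ℓ)=(0.7530,261.84°,0.5137) → tip=(-0.0139,-0.0971,0.5010)
cmd 2: set κ=0.3622 → (κ,φ,ℓ)=(0.3622,261.84°,0.5137) → tip=(-0.0068,-0.0472,0.5107)

-0.007 -0.047 0.511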